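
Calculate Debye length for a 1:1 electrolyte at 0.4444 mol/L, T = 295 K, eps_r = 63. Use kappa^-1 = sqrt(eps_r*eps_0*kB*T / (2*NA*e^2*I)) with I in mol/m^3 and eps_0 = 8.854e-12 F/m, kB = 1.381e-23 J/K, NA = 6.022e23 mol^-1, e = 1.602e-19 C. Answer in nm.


Ionic strength I = 0.4444 * 1^2 * 1000 = 444.4 mol/m^3
kappa^-1 = sqrt(63 * 8.854e-12 * 1.381e-23 * 295 / (2 * 6.022e23 * (1.602e-19)^2 * 444.4))
kappa^-1 = 0.407 nm

0.407


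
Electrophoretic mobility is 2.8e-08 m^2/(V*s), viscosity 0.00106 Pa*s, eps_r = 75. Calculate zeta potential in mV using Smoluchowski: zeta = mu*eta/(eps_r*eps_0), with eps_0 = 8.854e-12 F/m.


Smoluchowski equation: zeta = mu * eta / (eps_r * eps_0)
zeta = 2.8e-08 * 0.00106 / (75 * 8.854e-12)
zeta = 0.044695 V = 44.7 mV

44.7


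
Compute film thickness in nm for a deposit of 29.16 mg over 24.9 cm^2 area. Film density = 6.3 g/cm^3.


Convert: m = 29.16 mg = 2.9160e-05 kg, A = 24.9 cm^2 = 2.4900e-03 m^2, rho = 6.3 g/cm^3 = 6300 kg/m^3
t = m / (A * rho)
t = 2.9160e-05 / (2.4900e-03 * 6300)
t = 1.8589e-06 m = 1858.9 nm

1858.9


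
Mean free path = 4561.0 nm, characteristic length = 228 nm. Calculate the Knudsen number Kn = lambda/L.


Knudsen number Kn = lambda / L
Kn = 4561.0 / 228
Kn = 20.0044

20.0044


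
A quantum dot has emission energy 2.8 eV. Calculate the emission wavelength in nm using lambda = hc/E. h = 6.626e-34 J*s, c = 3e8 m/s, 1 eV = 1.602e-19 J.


Convert energy: E = 2.8 eV = 2.8 * 1.602e-19 = 4.4856e-19 J
lambda = h*c / E = 6.626e-34 * 3e8 / 4.4856e-19
lambda = 4.43151e-07 m = 443.2 nm

443.2


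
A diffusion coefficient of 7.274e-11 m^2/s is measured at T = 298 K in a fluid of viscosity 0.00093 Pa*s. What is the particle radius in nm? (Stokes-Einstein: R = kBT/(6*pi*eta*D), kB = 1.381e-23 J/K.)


Stokes-Einstein: R = kB*T / (6*pi*eta*D)
R = 1.381e-23 * 298 / (6 * pi * 0.00093 * 7.274e-11)
R = 3.2274e-09 m = 3.23 nm

3.23


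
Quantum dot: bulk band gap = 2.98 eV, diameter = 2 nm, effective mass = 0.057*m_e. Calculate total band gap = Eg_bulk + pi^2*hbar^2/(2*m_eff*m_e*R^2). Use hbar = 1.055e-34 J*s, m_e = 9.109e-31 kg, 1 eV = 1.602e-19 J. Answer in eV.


Radius R = 2/2 nm = 1e-09 m
Confinement energy dE = pi^2 * hbar^2 / (2 * m_eff * m_e * R^2)
dE = pi^2 * (1.055e-34)^2 / (2 * 0.057 * 9.109e-31 * (1e-09)^2) J, divided by 1.602e-19 J/eV
dE = 6.6034 eV
Total band gap = E_g(bulk) + dE = 2.98 + 6.6034 = 9.5834 eV

9.5834


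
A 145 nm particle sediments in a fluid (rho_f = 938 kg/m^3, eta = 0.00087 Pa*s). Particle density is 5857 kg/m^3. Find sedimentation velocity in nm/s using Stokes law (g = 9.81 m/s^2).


Radius R = 145/2 nm = 7.25e-08 m
Density difference = 5857 - 938 = 4919 kg/m^3
v = 2 * R^2 * (rho_p - rho_f) * g / (9 * eta)
v = 2 * (7.25e-08)^2 * 4919 * 9.81 / (9 * 0.00087)
v = 6.47873e-08 m/s = 64.7873 nm/s

64.7873


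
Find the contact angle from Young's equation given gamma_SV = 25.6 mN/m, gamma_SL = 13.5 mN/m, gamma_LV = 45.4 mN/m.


cos(theta) = (gamma_SV - gamma_SL) / gamma_LV
cos(theta) = (25.6 - 13.5) / 45.4
cos(theta) = 0.26652
theta = arccos(0.26652) = 74.54 degrees

74.54


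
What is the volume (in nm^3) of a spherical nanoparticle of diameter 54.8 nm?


Radius r = 54.8/2 = 27.4 nm
Volume V = (4/3) * pi * r^3
V = (4/3) * pi * (27.4)^3
V = 86166.87 nm^3

86166.87


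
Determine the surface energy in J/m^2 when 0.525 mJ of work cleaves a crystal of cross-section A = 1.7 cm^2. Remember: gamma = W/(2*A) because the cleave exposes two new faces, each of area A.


Convert: A = 1.7 cm^2 = 0.00017 m^2, W = 0.525 mJ = 0.000525 J
Cleaving exposes two faces of area A, so total new surface = 2*A and gamma = W / (2*A)
gamma = 0.000525 / (2 * 0.00017)
gamma = 1.544 J/m^2

1.544


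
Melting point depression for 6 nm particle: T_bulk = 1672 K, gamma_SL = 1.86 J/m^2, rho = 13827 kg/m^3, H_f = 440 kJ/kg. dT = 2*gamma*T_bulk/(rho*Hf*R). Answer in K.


Radius R = 6/2 = 3 nm = 3e-09 m
Convert H_f = 440 kJ/kg = 440000 J/kg
dT = 2 * gamma_SL * T_bulk / (rho * H_f * R)
dT = 2 * 1.86 * 1672 / (13827 * 440000 * 3e-09)
dT = 340.8 K

340.8


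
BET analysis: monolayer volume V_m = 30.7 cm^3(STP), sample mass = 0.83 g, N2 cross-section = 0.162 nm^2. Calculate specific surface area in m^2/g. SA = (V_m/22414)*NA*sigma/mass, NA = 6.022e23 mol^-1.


Number of moles in monolayer = V_m / 22414 = 30.7 / 22414 = 0.00136968
Number of molecules = moles * NA = 0.00136968 * 6.022e23
SA = molecules * sigma / mass
SA = (30.7 / 22414) * 6.022e23 * 0.162e-18 / 0.83
SA = 161.0 m^2/g

161.0


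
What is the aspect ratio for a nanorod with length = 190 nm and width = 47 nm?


Aspect ratio AR = length / diameter
AR = 190 / 47
AR = 4.04

4.04


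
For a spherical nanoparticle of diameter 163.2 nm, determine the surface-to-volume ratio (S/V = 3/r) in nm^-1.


Radius r = 163.2/2 = 81.6 nm
S/V = 3 / r = 3 / 81.6
S/V = 0.0368 nm^-1

0.0368


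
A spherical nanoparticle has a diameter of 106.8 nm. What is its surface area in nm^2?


Radius r = 106.8/2 = 53.4 nm
Surface area SA = 4 * pi * r^2
SA = 4 * pi * (53.4)^2
SA = 35833.76 nm^2

35833.76


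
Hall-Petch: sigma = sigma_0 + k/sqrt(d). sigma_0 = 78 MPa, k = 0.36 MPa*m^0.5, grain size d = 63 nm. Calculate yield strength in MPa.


d = 63 nm = 6.3e-08 m
sqrt(d) = 0.000250998
Hall-Petch contribution = k / sqrt(d) = 0.36 / 0.000250998 = 1434.3 MPa
sigma = sigma_0 + k/sqrt(d) = 78 + 1434.3 = 1512.3 MPa

1512.3


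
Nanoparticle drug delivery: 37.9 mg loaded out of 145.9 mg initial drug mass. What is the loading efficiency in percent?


Drug loading efficiency = (drug loaded / drug initial) * 100
DLE = 37.9 / 145.9 * 100
DLE = 0.2598 * 100
DLE = 25.98%

25.98


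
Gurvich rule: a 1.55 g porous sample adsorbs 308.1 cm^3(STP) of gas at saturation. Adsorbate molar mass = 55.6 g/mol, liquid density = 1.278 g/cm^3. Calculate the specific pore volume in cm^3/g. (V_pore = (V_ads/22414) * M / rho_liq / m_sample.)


Moles adsorbed n = V_ads / 22414 = 308.1 / 22414 = 1.374587e-02 mol
Liquid volume V_liq = n * M / rho_liq = 1.374587e-02 * 55.6 / 1.278 = 0.59802 cm^3
Specific pore volume V_pore = V_liq / m_sample = 0.59802 / 1.55
V_pore = 0.3858 cm^3/g

0.3858


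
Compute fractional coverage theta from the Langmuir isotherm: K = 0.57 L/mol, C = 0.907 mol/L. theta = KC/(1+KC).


Langmuir isotherm: theta = K*C / (1 + K*C)
K*C = 0.57 * 0.907 = 0.51699
theta = 0.51699 / (1 + 0.51699) = 0.51699 / 1.51699
theta = 0.3408

0.3408


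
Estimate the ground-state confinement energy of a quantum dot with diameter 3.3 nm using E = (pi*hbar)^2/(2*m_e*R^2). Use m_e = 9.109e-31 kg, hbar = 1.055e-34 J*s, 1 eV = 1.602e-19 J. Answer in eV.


Radius R = 3.3/2 = 1.65 nm = 1.65e-09 m
E = (pi * 1.055e-34)^2 / (2 * 9.109e-31 * (1.65e-09)^2)
E(J) = 2.21481e-20
E = E(J) / 1.602e-19 = 0.1383 eV

0.1383


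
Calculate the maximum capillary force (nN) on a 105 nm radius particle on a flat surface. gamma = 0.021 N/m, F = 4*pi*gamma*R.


Convert radius: R = 105 nm = 1.05e-07 m
F = 4 * pi * gamma * R
F = 4 * pi * 0.021 * 1.05e-07
F = 2.77088e-08 N = 27.7088 nN

27.7088


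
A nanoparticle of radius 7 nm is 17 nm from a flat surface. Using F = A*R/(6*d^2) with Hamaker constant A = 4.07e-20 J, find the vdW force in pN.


Convert to SI: R = 7 nm = 7e-09 m, d = 17 nm = 1.7e-08 m
F = A * R / (6 * d^2)
F = 4.07e-20 * 7e-09 / (6 * (1.7e-08)^2)
F = 1.64302e-13 N = 0.164 pN

0.164


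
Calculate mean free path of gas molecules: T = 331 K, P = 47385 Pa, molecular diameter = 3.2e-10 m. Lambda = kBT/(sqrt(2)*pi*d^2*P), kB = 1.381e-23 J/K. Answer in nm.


Mean free path: lambda = kB*T / (sqrt(2) * pi * d^2 * P)
lambda = 1.381e-23 * 331 / (sqrt(2) * pi * (3.2e-10)^2 * 47385)
lambda = 2.12039e-07 m
lambda = 212.04 nm

212.04


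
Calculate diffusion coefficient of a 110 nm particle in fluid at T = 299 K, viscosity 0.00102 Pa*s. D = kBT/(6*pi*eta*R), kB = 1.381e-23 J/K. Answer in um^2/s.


Radius R = 110/2 = 55 nm = 5.5e-08 m
D = kB*T / (6*pi*eta*R)
D = 1.381e-23 * 299 / (6 * pi * 0.00102 * 5.5e-08)
D = 3.90482e-12 m^2/s = 3.905 um^2/s

3.905


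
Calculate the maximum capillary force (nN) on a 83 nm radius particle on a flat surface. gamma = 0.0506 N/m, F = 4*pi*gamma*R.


Convert radius: R = 83 nm = 8.3e-08 m
F = 4 * pi * gamma * R
F = 4 * pi * 0.0506 * 8.3e-08
F = 5.27762e-08 N = 52.7762 nN

52.7762


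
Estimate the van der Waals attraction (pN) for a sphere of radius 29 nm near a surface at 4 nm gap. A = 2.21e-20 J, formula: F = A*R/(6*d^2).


Convert to SI: R = 29 nm = 2.9e-08 m, d = 4 nm = 4e-09 m
F = A * R / (6 * d^2)
F = 2.21e-20 * 2.9e-08 / (6 * (4e-09)^2)
F = 6.67604e-12 N = 6.676 pN

6.676


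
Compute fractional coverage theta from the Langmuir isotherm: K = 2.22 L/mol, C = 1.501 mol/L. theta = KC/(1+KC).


Langmuir isotherm: theta = K*C / (1 + K*C)
K*C = 2.22 * 1.501 = 3.33222
theta = 3.33222 / (1 + 3.33222) = 3.33222 / 4.33222
theta = 0.7692

0.7692


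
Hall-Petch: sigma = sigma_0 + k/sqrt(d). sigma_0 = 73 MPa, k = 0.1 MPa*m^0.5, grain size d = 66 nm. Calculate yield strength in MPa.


d = 66 nm = 6.6e-08 m
sqrt(d) = 0.0002569047
Hall-Petch contribution = k / sqrt(d) = 0.1 / 0.0002569047 = 389.2 MPa
sigma = sigma_0 + k/sqrt(d) = 73 + 389.2 = 462.2 MPa

462.2


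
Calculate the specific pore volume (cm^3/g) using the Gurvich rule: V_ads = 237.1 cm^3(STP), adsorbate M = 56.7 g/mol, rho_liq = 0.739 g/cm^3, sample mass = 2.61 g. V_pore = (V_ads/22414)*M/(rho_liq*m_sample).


Moles adsorbed n = V_ads / 22414 = 237.1 / 22414 = 1.057821e-02 mol
Liquid volume V_liq = n * M / rho_liq = 1.057821e-02 * 56.7 / 0.739 = 0.81162 cm^3
Specific pore volume V_pore = V_liq / m_sample = 0.81162 / 2.61
V_pore = 0.311 cm^3/g

0.311


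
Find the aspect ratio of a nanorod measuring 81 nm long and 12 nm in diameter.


Aspect ratio AR = length / diameter
AR = 81 / 12
AR = 6.75

6.75


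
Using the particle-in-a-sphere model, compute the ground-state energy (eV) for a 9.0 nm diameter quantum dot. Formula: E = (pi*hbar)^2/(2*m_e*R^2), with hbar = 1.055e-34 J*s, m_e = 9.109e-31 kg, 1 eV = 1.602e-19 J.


Radius R = 9.0/2 = 4.5 nm = 4.5e-09 m
E = (pi * 1.055e-34)^2 / (2 * 9.109e-31 * (4.5e-09)^2)
E(J) = 2.97769e-21
E = E(J) / 1.602e-19 = 0.0186 eV

0.0186


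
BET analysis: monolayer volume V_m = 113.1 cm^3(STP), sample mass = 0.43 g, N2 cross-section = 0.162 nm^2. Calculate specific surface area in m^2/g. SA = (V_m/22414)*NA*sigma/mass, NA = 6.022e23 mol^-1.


Number of moles in monolayer = V_m / 22414 = 113.1 / 22414 = 0.00504595
Number of molecules = moles * NA = 0.00504595 * 6.022e23
SA = molecules * sigma / mass
SA = (113.1 / 22414) * 6.022e23 * 0.162e-18 / 0.43
SA = 1144.8 m^2/g

1144.8


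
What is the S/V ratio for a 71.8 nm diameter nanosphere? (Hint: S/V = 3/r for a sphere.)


Radius r = 71.8/2 = 35.9 nm
S/V = 3 / r = 3 / 35.9
S/V = 0.0836 nm^-1

0.0836


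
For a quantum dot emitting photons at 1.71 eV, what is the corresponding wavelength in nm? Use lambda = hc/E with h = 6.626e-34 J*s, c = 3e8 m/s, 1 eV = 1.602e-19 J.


Convert energy: E = 1.71 eV = 1.71 * 1.602e-19 = 2.73942e-19 J
lambda = h*c / E = 6.626e-34 * 3e8 / 2.73942e-19
lambda = 7.25628e-07 m = 725.6 nm

725.6


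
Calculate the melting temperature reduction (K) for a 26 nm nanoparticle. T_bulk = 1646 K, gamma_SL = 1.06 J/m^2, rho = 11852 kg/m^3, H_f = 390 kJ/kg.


Radius R = 26/2 = 13 nm = 1.3e-08 m
Convert H_f = 390 kJ/kg = 390000 J/kg
dT = 2 * gamma_SL * T_bulk / (rho * H_f * R)
dT = 2 * 1.06 * 1646 / (11852 * 390000 * 1.3e-08)
dT = 58.1 K

58.1


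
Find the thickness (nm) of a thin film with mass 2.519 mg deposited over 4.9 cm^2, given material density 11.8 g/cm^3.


Convert: m = 2.519 mg = 2.5190e-06 kg, A = 4.9 cm^2 = 4.9000e-04 m^2, rho = 11.8 g/cm^3 = 11800 kg/m^3
t = m / (A * rho)
t = 2.5190e-06 / (4.9000e-04 * 11800)
t = 4.3566e-07 m = 435.7 nm

435.7


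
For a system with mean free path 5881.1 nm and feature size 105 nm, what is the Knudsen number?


Knudsen number Kn = lambda / L
Kn = 5881.1 / 105
Kn = 56.0105

56.0105


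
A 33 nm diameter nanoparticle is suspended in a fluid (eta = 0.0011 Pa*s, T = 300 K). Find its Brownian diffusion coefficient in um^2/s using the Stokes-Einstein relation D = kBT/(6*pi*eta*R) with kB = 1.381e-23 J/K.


Radius R = 33/2 = 16.5 nm = 1.65e-08 m
D = kB*T / (6*pi*eta*R)
D = 1.381e-23 * 300 / (6 * pi * 0.0011 * 1.65e-08)
D = 1.21098e-11 m^2/s = 12.11 um^2/s

12.11


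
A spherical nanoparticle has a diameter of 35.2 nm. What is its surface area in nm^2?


Radius r = 35.2/2 = 17.6 nm
Surface area SA = 4 * pi * r^2
SA = 4 * pi * (17.6)^2
SA = 3892.56 nm^2

3892.56


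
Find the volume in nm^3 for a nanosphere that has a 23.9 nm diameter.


Radius r = 23.9/2 = 11.95 nm
Volume V = (4/3) * pi * r^3
V = (4/3) * pi * (11.95)^3
V = 7148.13 nm^3

7148.13


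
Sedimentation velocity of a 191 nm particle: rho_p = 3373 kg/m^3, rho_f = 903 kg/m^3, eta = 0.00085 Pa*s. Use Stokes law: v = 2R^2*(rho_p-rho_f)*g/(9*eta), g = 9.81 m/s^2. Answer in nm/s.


Radius R = 191/2 nm = 9.55e-08 m
Density difference = 3373 - 903 = 2470 kg/m^3
v = 2 * R^2 * (rho_p - rho_f) * g / (9 * eta)
v = 2 * (9.55e-08)^2 * 2470 * 9.81 / (9 * 0.00085)
v = 5.77752e-08 m/s = 57.7752 nm/s

57.7752


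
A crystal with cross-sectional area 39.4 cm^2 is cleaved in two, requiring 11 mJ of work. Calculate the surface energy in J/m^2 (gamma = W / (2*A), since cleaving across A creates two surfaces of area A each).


Convert: A = 39.4 cm^2 = 0.00394 m^2, W = 11 mJ = 0.011 J
Cleaving exposes two faces of area A, so total new surface = 2*A and gamma = W / (2*A)
gamma = 0.011 / (2 * 0.00394)
gamma = 1.396 J/m^2

1.396


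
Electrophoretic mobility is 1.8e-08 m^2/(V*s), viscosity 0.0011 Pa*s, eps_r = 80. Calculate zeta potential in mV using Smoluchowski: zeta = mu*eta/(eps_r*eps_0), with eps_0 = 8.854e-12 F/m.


Smoluchowski equation: zeta = mu * eta / (eps_r * eps_0)
zeta = 1.8e-08 * 0.0011 / (80 * 8.854e-12)
zeta = 0.027953 V = 27.95 mV

27.95


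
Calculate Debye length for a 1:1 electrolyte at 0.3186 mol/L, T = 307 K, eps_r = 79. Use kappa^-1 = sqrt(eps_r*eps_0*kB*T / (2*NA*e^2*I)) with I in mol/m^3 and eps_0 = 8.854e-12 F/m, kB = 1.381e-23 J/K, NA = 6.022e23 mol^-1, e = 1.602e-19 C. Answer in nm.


Ionic strength I = 0.3186 * 1^2 * 1000 = 318.6 mol/m^3
kappa^-1 = sqrt(79 * 8.854e-12 * 1.381e-23 * 307 / (2 * 6.022e23 * (1.602e-19)^2 * 318.6))
kappa^-1 = 0.549 nm

0.549


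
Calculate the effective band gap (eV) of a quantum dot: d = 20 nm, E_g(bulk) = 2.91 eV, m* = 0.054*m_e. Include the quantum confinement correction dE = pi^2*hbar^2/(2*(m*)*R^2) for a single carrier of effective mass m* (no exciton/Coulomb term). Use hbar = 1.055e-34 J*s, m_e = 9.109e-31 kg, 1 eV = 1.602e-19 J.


Radius R = 20/2 nm = 1e-08 m
Confinement energy dE = pi^2 * hbar^2 / (2 * m_eff * m_e * R^2)
dE = pi^2 * (1.055e-34)^2 / (2 * 0.054 * 9.109e-31 * (1e-08)^2) J, divided by 1.602e-19 J/eV
dE = 0.0697 eV
Total band gap = E_g(bulk) + dE = 2.91 + 0.0697 = 2.9797 eV

2.9797


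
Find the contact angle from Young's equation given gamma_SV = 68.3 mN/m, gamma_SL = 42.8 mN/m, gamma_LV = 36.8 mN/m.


cos(theta) = (gamma_SV - gamma_SL) / gamma_LV
cos(theta) = (68.3 - 42.8) / 36.8
cos(theta) = 0.692935
theta = arccos(0.692935) = 46.14 degrees

46.14


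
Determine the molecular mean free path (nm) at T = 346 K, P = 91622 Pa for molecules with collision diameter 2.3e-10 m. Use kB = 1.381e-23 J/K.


Mean free path: lambda = kB*T / (sqrt(2) * pi * d^2 * P)
lambda = 1.381e-23 * 346 / (sqrt(2) * pi * (2.3e-10)^2 * 91622)
lambda = 2.21896e-07 m
lambda = 221.9 nm

221.9


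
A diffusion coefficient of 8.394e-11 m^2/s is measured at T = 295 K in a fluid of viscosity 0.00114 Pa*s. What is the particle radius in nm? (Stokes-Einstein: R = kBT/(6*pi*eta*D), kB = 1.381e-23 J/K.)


Stokes-Einstein: R = kB*T / (6*pi*eta*D)
R = 1.381e-23 * 295 / (6 * pi * 0.00114 * 8.394e-11)
R = 2.25861e-09 m = 2.26 nm

2.26


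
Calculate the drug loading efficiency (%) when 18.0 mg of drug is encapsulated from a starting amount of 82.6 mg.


Drug loading efficiency = (drug loaded / drug initial) * 100
DLE = 18.0 / 82.6 * 100
DLE = 0.2179 * 100
DLE = 21.79%

21.79


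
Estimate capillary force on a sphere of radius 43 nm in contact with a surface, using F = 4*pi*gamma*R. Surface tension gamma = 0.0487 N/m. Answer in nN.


Convert radius: R = 43 nm = 4.3e-08 m
F = 4 * pi * gamma * R
F = 4 * pi * 0.0487 * 4.3e-08
F = 2.63152e-08 N = 26.3152 nN

26.3152


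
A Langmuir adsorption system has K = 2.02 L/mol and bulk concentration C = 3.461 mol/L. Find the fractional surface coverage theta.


Langmuir isotherm: theta = K*C / (1 + K*C)
K*C = 2.02 * 3.461 = 6.99122
theta = 6.99122 / (1 + 6.99122) = 6.99122 / 7.99122
theta = 0.8749

0.8749


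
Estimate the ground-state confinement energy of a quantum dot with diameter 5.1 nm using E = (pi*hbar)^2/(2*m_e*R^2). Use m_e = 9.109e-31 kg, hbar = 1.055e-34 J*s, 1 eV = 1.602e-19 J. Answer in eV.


Radius R = 5.1/2 = 2.55 nm = 2.55e-09 m
E = (pi * 1.055e-34)^2 / (2 * 9.109e-31 * (2.55e-09)^2)
E(J) = 9.27307e-21
E = E(J) / 1.602e-19 = 0.0579 eV

0.0579


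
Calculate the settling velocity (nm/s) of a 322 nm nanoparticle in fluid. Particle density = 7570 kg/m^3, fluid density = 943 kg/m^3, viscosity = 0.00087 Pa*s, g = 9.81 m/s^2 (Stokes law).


Radius R = 322/2 nm = 1.61e-07 m
Density difference = 7570 - 943 = 6627 kg/m^3
v = 2 * R^2 * (rho_p - rho_f) * g / (9 * eta)
v = 2 * (1.61e-07)^2 * 6627 * 9.81 / (9 * 0.00087)
v = 4.30433e-07 m/s = 430.4334 nm/s

430.4334


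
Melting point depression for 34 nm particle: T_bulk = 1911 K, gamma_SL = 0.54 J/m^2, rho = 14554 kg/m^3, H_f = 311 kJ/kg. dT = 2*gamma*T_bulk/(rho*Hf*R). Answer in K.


Radius R = 34/2 = 17 nm = 1.7e-08 m
Convert H_f = 311 kJ/kg = 311000 J/kg
dT = 2 * gamma_SL * T_bulk / (rho * H_f * R)
dT = 2 * 0.54 * 1911 / (14554 * 311000 * 1.7e-08)
dT = 26.8 K

26.8


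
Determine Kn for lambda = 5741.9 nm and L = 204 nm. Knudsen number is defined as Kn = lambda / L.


Knudsen number Kn = lambda / L
Kn = 5741.9 / 204
Kn = 28.1466

28.1466


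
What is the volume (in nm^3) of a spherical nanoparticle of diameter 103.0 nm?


Radius r = 103.0/2 = 51.5 nm
Volume V = (4/3) * pi * r^3
V = (4/3) * pi * (51.5)^3
V = 572150.52 nm^3

572150.52


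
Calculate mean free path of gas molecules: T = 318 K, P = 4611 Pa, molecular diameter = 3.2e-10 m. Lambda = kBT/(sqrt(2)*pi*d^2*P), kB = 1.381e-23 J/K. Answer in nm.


Mean free path: lambda = kB*T / (sqrt(2) * pi * d^2 * P)
lambda = 1.381e-23 * 318 / (sqrt(2) * pi * (3.2e-10)^2 * 4611)
lambda = 2.09344e-06 m
lambda = 2093.44 nm

2093.44


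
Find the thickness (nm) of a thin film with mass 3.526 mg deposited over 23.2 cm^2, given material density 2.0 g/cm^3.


Convert: m = 3.526 mg = 3.5260e-06 kg, A = 23.2 cm^2 = 2.3200e-03 m^2, rho = 2.0 g/cm^3 = 2000 kg/m^3
t = m / (A * rho)
t = 3.5260e-06 / (2.3200e-03 * 2000)
t = 7.5991e-07 m = 759.9 nm

759.9


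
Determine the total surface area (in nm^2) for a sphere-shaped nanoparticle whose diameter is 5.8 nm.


Radius r = 5.8/2 = 2.9 nm
Surface area SA = 4 * pi * r^2
SA = 4 * pi * (2.9)^2
SA = 105.68 nm^2

105.68


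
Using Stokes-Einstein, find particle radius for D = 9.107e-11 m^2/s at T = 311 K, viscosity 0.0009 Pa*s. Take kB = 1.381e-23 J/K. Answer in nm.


Stokes-Einstein: R = kB*T / (6*pi*eta*D)
R = 1.381e-23 * 311 / (6 * pi * 0.0009 * 9.107e-11)
R = 2.77994e-09 m = 2.78 nm

2.78


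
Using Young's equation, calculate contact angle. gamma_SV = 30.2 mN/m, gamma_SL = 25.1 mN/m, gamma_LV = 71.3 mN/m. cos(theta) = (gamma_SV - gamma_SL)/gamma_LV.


cos(theta) = (gamma_SV - gamma_SL) / gamma_LV
cos(theta) = (30.2 - 25.1) / 71.3
cos(theta) = 0.071529
theta = arccos(0.071529) = 85.9 degrees

85.9


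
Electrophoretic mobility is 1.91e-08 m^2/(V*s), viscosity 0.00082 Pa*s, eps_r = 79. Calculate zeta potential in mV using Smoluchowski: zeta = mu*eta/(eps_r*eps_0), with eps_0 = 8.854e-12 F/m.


Smoluchowski equation: zeta = mu * eta / (eps_r * eps_0)
zeta = 1.91e-08 * 0.00082 / (79 * 8.854e-12)
zeta = 0.022391 V = 22.39 mV

22.39


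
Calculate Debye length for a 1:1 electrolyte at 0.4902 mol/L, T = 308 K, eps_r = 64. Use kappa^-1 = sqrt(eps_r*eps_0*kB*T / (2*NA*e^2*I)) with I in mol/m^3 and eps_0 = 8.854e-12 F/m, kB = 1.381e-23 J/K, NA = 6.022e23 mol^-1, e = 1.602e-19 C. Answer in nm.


Ionic strength I = 0.4902 * 1^2 * 1000 = 490.2 mol/m^3
kappa^-1 = sqrt(64 * 8.854e-12 * 1.381e-23 * 308 / (2 * 6.022e23 * (1.602e-19)^2 * 490.2))
kappa^-1 = 0.399 nm

0.399


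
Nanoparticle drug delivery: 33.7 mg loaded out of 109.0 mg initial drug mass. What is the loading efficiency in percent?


Drug loading efficiency = (drug loaded / drug initial) * 100
DLE = 33.7 / 109.0 * 100
DLE = 0.3092 * 100
DLE = 30.92%

30.92


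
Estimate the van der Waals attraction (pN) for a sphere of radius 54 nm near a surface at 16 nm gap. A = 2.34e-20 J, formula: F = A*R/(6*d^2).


Convert to SI: R = 54 nm = 5.4e-08 m, d = 16 nm = 1.6e-08 m
F = A * R / (6 * d^2)
F = 2.34e-20 * 5.4e-08 / (6 * (1.6e-08)^2)
F = 8.22656e-13 N = 0.823 pN

0.823


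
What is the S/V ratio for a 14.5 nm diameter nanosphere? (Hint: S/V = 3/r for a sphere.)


Radius r = 14.5/2 = 7.25 nm
S/V = 3 / r = 3 / 7.25
S/V = 0.4138 nm^-1

0.4138


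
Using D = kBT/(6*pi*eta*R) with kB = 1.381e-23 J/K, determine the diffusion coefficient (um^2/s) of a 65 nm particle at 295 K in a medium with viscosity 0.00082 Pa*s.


Radius R = 65/2 = 32.5 nm = 3.25e-08 m
D = kB*T / (6*pi*eta*R)
D = 1.381e-23 * 295 / (6 * pi * 0.00082 * 3.25e-08)
D = 8.10993e-12 m^2/s = 8.11 um^2/s

8.11


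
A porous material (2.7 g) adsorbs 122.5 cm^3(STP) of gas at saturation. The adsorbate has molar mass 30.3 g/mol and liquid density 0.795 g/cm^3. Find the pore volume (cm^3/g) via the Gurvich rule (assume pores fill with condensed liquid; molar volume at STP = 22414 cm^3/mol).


Moles adsorbed n = V_ads / 22414 = 122.5 / 22414 = 5.465334e-03 mol
Liquid volume V_liq = n * M / rho_liq = 5.465334e-03 * 30.3 / 0.795 = 0.20830 cm^3
Specific pore volume V_pore = V_liq / m_sample = 0.20830 / 2.7
V_pore = 0.0771 cm^3/g

0.0771


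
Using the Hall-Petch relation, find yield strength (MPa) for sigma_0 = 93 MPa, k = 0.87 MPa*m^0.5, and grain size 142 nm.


d = 142 nm = 1.42e-07 m
sqrt(d) = 0.0003768289
Hall-Petch contribution = k / sqrt(d) = 0.87 / 0.0003768289 = 2308.7 MPa
sigma = sigma_0 + k/sqrt(d) = 93 + 2308.7 = 2401.7 MPa

2401.7


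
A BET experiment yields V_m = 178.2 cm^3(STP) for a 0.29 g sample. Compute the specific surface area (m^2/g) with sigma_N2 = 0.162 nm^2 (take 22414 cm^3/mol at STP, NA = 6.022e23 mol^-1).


Number of moles in monolayer = V_m / 22414 = 178.2 / 22414 = 0.00795039
Number of molecules = moles * NA = 0.00795039 * 6.022e23
SA = molecules * sigma / mass
SA = (178.2 / 22414) * 6.022e23 * 0.162e-18 / 0.29
SA = 2674.5 m^2/g

2674.5


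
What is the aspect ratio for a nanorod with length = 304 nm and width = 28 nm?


Aspect ratio AR = length / diameter
AR = 304 / 28
AR = 10.86

10.86


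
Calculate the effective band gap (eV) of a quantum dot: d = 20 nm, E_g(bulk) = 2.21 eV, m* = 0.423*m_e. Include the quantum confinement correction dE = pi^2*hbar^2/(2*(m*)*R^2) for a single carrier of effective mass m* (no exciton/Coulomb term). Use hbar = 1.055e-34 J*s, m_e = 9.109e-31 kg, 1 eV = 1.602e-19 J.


Radius R = 20/2 nm = 1e-08 m
Confinement energy dE = pi^2 * hbar^2 / (2 * m_eff * m_e * R^2)
dE = pi^2 * (1.055e-34)^2 / (2 * 0.423 * 9.109e-31 * (1e-08)^2) J, divided by 1.602e-19 J/eV
dE = 0.0089 eV
Total band gap = E_g(bulk) + dE = 2.21 + 0.0089 = 2.2189 eV

2.2189


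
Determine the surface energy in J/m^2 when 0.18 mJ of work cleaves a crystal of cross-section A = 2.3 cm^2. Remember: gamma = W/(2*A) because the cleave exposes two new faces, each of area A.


Convert: A = 2.3 cm^2 = 0.00023 m^2, W = 0.18 mJ = 0.00018 J
Cleaving exposes two faces of area A, so total new surface = 2*A and gamma = W / (2*A)
gamma = 0.00018 / (2 * 0.00023)
gamma = 0.391 J/m^2

0.391


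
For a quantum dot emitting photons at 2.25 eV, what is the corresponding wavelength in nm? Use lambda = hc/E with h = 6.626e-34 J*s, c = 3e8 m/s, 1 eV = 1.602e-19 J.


Convert energy: E = 2.25 eV = 2.25 * 1.602e-19 = 3.6045e-19 J
lambda = h*c / E = 6.626e-34 * 3e8 / 3.6045e-19
lambda = 5.51477e-07 m = 551.5 nm

551.5


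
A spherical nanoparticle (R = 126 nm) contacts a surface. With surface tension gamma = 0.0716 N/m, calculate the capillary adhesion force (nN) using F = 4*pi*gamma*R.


Convert radius: R = 126 nm = 1.26e-07 m
F = 4 * pi * gamma * R
F = 4 * pi * 0.0716 * 1.26e-07
F = 1.13369e-07 N = 113.3688 nN

113.3688


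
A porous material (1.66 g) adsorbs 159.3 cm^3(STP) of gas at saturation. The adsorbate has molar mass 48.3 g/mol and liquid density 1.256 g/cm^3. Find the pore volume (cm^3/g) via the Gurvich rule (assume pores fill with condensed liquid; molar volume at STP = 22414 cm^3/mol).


Moles adsorbed n = V_ads / 22414 = 159.3 / 22414 = 7.107165e-03 mol
Liquid volume V_liq = n * M / rho_liq = 7.107165e-03 * 48.3 / 1.256 = 0.27331 cm^3
Specific pore volume V_pore = V_liq / m_sample = 0.27331 / 1.66
V_pore = 0.1646 cm^3/g

0.1646


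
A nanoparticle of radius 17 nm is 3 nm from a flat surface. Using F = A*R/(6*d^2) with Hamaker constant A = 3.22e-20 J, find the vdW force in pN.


Convert to SI: R = 17 nm = 1.7e-08 m, d = 3 nm = 3e-09 m
F = A * R / (6 * d^2)
F = 3.22e-20 * 1.7e-08 / (6 * (3e-09)^2)
F = 1.0137e-11 N = 10.137 pN

10.137


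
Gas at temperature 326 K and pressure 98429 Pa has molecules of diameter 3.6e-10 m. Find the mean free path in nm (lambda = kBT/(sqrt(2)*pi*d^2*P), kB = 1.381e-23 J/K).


Mean free path: lambda = kB*T / (sqrt(2) * pi * d^2 * P)
lambda = 1.381e-23 * 326 / (sqrt(2) * pi * (3.6e-10)^2 * 98429)
lambda = 7.94362e-08 m
lambda = 79.44 nm

79.44


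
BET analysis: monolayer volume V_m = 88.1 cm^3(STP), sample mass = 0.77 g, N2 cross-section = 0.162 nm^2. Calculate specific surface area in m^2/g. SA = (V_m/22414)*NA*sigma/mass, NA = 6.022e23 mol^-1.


Number of moles in monolayer = V_m / 22414 = 88.1 / 22414 = 0.00393058
Number of molecules = moles * NA = 0.00393058 * 6.022e23
SA = molecules * sigma / mass
SA = (88.1 / 22414) * 6.022e23 * 0.162e-18 / 0.77
SA = 498.0 m^2/g

498.0


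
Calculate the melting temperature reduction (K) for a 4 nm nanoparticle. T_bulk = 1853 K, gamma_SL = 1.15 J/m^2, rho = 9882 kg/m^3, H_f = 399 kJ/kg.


Radius R = 4/2 = 2 nm = 2e-09 m
Convert H_f = 399 kJ/kg = 399000 J/kg
dT = 2 * gamma_SL * T_bulk / (rho * H_f * R)
dT = 2 * 1.15 * 1853 / (9882 * 399000 * 2e-09)
dT = 540.4 K

540.4


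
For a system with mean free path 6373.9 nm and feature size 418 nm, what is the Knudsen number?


Knudsen number Kn = lambda / L
Kn = 6373.9 / 418
Kn = 15.2486

15.2486


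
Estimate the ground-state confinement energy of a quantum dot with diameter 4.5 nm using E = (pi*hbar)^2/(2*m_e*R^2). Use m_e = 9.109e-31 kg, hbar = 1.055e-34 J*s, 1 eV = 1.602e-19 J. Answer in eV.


Radius R = 4.5/2 = 2.25 nm = 2.25e-09 m
E = (pi * 1.055e-34)^2 / (2 * 9.109e-31 * (2.25e-09)^2)
E(J) = 1.19107e-20
E = E(J) / 1.602e-19 = 0.0743 eV

0.0743


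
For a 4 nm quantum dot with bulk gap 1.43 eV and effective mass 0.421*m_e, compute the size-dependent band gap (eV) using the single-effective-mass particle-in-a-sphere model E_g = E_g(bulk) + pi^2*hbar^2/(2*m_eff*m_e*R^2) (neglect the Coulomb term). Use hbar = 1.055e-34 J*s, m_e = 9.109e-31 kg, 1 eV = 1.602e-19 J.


Radius R = 4/2 nm = 2e-09 m
Confinement energy dE = pi^2 * hbar^2 / (2 * m_eff * m_e * R^2)
dE = pi^2 * (1.055e-34)^2 / (2 * 0.421 * 9.109e-31 * (2e-09)^2) J, divided by 1.602e-19 J/eV
dE = 0.2235 eV
Total band gap = E_g(bulk) + dE = 1.43 + 0.2235 = 1.6535 eV

1.6535


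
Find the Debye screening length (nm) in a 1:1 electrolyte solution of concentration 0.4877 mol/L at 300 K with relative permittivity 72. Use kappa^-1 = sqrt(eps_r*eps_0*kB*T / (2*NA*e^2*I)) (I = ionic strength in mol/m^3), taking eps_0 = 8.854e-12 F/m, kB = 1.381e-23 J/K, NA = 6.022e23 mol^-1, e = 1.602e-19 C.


Ionic strength I = 0.4877 * 1^2 * 1000 = 487.7 mol/m^3
kappa^-1 = sqrt(72 * 8.854e-12 * 1.381e-23 * 300 / (2 * 6.022e23 * (1.602e-19)^2 * 487.7))
kappa^-1 = 0.419 nm

0.419


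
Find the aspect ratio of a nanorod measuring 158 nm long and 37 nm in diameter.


Aspect ratio AR = length / diameter
AR = 158 / 37
AR = 4.27

4.27


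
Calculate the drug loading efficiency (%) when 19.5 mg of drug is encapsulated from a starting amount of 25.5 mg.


Drug loading efficiency = (drug loaded / drug initial) * 100
DLE = 19.5 / 25.5 * 100
DLE = 0.7647 * 100
DLE = 76.47%

76.47


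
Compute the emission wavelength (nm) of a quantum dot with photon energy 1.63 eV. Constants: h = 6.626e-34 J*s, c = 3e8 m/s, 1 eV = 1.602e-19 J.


Convert energy: E = 1.63 eV = 1.63 * 1.602e-19 = 2.61126e-19 J
lambda = h*c / E = 6.626e-34 * 3e8 / 2.61126e-19
lambda = 7.61242e-07 m = 761.2 nm

761.2


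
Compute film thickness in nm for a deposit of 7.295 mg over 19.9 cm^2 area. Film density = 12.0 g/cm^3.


Convert: m = 7.295 mg = 7.2950e-06 kg, A = 19.9 cm^2 = 1.9900e-03 m^2, rho = 12.0 g/cm^3 = 12000 kg/m^3
t = m / (A * rho)
t = 7.2950e-06 / (1.9900e-03 * 12000)
t = 3.0549e-07 m = 305.5 nm

305.5


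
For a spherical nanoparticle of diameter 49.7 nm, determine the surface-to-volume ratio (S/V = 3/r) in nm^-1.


Radius r = 49.7/2 = 24.85 nm
S/V = 3 / r = 3 / 24.85
S/V = 0.1207 nm^-1

0.1207


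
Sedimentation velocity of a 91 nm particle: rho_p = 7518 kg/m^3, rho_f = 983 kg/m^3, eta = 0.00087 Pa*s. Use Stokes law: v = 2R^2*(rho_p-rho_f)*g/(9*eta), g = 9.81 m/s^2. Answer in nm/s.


Radius R = 91/2 nm = 4.55e-08 m
Density difference = 7518 - 983 = 6535 kg/m^3
v = 2 * R^2 * (rho_p - rho_f) * g / (9 * eta)
v = 2 * (4.55e-08)^2 * 6535 * 9.81 / (9 * 0.00087)
v = 3.39005e-08 m/s = 33.9005 nm/s

33.9005


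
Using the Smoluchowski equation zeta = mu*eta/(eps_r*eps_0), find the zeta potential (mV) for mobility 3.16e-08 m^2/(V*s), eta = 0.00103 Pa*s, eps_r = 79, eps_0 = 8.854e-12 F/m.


Smoluchowski equation: zeta = mu * eta / (eps_r * eps_0)
zeta = 3.16e-08 * 0.00103 / (79 * 8.854e-12)
zeta = 0.046533 V = 46.53 mV

46.53


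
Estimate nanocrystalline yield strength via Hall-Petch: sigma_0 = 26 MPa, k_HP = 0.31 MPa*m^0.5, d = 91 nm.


d = 91 nm = 9.1e-08 m
sqrt(d) = 0.0003016621
Hall-Petch contribution = k / sqrt(d) = 0.31 / 0.0003016621 = 1027.6 MPa
sigma = sigma_0 + k/sqrt(d) = 26 + 1027.6 = 1053.6 MPa

1053.6


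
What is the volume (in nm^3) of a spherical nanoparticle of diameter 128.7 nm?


Radius r = 128.7/2 = 64.35 nm
Volume V = (4/3) * pi * r^3
V = (4/3) * pi * (64.35)^3
V = 1116180.07 nm^3

1116180.07


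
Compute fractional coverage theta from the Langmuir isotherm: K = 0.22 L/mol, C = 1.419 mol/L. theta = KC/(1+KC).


Langmuir isotherm: theta = K*C / (1 + K*C)
K*C = 0.22 * 1.419 = 0.31218
theta = 0.31218 / (1 + 0.31218) = 0.31218 / 1.31218
theta = 0.2379

0.2379


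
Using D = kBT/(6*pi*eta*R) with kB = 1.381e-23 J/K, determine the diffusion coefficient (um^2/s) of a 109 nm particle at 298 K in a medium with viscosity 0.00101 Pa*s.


Radius R = 109/2 = 54.5 nm = 5.45e-08 m
D = kB*T / (6*pi*eta*R)
D = 1.381e-23 * 298 / (6 * pi * 0.00101 * 5.45e-08)
D = 3.96635e-12 m^2/s = 3.966 um^2/s

3.966


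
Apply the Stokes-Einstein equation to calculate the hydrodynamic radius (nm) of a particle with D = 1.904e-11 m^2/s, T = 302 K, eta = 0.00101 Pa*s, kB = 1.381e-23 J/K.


Stokes-Einstein: R = kB*T / (6*pi*eta*D)
R = 1.381e-23 * 302 / (6 * pi * 0.00101 * 1.904e-11)
R = 1.15057e-08 m = 11.51 nm

11.51


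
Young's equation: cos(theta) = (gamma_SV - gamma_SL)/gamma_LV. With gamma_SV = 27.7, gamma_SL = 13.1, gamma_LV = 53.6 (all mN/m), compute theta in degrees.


cos(theta) = (gamma_SV - gamma_SL) / gamma_LV
cos(theta) = (27.7 - 13.1) / 53.6
cos(theta) = 0.272388
theta = arccos(0.272388) = 74.19 degrees

74.19


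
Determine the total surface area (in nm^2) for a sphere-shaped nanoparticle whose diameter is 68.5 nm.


Radius r = 68.5/2 = 34.25 nm
Surface area SA = 4 * pi * r^2
SA = 4 * pi * (34.25)^2
SA = 14741.14 nm^2

14741.14


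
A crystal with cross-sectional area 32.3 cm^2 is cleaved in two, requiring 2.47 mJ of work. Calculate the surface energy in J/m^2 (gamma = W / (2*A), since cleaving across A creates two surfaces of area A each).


Convert: A = 32.3 cm^2 = 0.00323 m^2, W = 2.47 mJ = 0.00247 J
Cleaving exposes two faces of area A, so total new surface = 2*A and gamma = W / (2*A)
gamma = 0.00247 / (2 * 0.00323)
gamma = 0.382 J/m^2

0.382


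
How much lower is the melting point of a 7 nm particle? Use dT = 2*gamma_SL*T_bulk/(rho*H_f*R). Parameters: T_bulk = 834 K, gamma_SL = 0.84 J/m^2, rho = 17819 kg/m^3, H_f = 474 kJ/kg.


Radius R = 7/2 = 3.5 nm = 3.5e-09 m
Convert H_f = 474 kJ/kg = 474000 J/kg
dT = 2 * gamma_SL * T_bulk / (rho * H_f * R)
dT = 2 * 0.84 * 834 / (17819 * 474000 * 3.5e-09)
dT = 47.4 K

47.4


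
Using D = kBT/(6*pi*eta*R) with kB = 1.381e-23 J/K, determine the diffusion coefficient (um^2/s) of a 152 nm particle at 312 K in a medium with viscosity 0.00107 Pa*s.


Radius R = 152/2 = 76 nm = 7.6e-08 m
D = kB*T / (6*pi*eta*R)
D = 1.381e-23 * 312 / (6 * pi * 0.00107 * 7.6e-08)
D = 2.81093e-12 m^2/s = 2.811 um^2/s

2.811


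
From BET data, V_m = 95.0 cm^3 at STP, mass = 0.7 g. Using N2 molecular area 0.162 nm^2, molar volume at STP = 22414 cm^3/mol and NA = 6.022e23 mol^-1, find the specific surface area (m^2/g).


Number of moles in monolayer = V_m / 22414 = 95.0 / 22414 = 0.00423842
Number of molecules = moles * NA = 0.00423842 * 6.022e23
SA = molecules * sigma / mass
SA = (95.0 / 22414) * 6.022e23 * 0.162e-18 / 0.7
SA = 590.7 m^2/g

590.7


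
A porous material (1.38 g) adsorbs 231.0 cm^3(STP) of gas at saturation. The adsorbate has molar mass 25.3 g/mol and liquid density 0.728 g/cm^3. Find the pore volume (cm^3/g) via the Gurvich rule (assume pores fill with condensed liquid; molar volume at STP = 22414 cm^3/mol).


Moles adsorbed n = V_ads / 22414 = 231.0 / 22414 = 1.030606e-02 mol
Liquid volume V_liq = n * M / rho_liq = 1.030606e-02 * 25.3 / 0.728 = 0.35816 cm^3
Specific pore volume V_pore = V_liq / m_sample = 0.35816 / 1.38
V_pore = 0.2595 cm^3/g

0.2595


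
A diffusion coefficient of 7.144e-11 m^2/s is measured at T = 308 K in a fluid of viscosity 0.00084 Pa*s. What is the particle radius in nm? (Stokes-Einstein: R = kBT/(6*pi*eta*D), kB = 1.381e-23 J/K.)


Stokes-Einstein: R = kB*T / (6*pi*eta*D)
R = 1.381e-23 * 308 / (6 * pi * 0.00084 * 7.144e-11)
R = 3.7603e-09 m = 3.76 nm

3.76


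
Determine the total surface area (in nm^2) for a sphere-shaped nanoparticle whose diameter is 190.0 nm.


Radius r = 190.0/2 = 95 nm
Surface area SA = 4 * pi * r^2
SA = 4 * pi * (95)^2
SA = 113411.49 nm^2

113411.49


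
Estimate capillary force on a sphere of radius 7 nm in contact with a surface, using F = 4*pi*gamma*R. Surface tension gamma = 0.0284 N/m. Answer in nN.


Convert radius: R = 7 nm = 7e-09 m
F = 4 * pi * gamma * R
F = 4 * pi * 0.0284 * 7e-09
F = 2.49819e-09 N = 2.4982 nN

2.4982


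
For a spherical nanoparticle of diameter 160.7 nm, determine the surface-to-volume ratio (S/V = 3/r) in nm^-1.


Radius r = 160.7/2 = 80.35 nm
S/V = 3 / r = 3 / 80.35
S/V = 0.0373 nm^-1

0.0373


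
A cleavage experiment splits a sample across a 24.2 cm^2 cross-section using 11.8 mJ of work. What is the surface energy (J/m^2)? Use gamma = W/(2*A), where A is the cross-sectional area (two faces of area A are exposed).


Convert: A = 24.2 cm^2 = 0.00242 m^2, W = 11.8 mJ = 0.0118 J
Cleaving exposes two faces of area A, so total new surface = 2*A and gamma = W / (2*A)
gamma = 0.0118 / (2 * 0.00242)
gamma = 2.438 J/m^2

2.438


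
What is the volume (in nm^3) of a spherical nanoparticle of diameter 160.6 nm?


Radius r = 160.6/2 = 80.3 nm
Volume V = (4/3) * pi * r^3
V = (4/3) * pi * (80.3)^3
V = 2168878.61 nm^3

2168878.61


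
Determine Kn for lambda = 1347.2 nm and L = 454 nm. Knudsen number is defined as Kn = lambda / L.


Knudsen number Kn = lambda / L
Kn = 1347.2 / 454
Kn = 2.9674

2.9674


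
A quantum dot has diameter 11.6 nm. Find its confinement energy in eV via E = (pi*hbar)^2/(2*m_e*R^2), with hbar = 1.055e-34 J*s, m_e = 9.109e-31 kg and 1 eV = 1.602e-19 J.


Radius R = 11.6/2 = 5.8 nm = 5.8e-09 m
E = (pi * 1.055e-34)^2 / (2 * 9.109e-31 * (5.8e-09)^2)
E(J) = 1.79245e-21
E = E(J) / 1.602e-19 = 0.0112 eV

0.0112


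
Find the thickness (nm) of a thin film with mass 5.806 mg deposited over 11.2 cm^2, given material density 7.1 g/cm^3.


Convert: m = 5.806 mg = 5.8060e-06 kg, A = 11.2 cm^2 = 1.1200e-03 m^2, rho = 7.1 g/cm^3 = 7100 kg/m^3
t = m / (A * rho)
t = 5.8060e-06 / (1.1200e-03 * 7100)
t = 7.3013e-07 m = 730.1 nm

730.1


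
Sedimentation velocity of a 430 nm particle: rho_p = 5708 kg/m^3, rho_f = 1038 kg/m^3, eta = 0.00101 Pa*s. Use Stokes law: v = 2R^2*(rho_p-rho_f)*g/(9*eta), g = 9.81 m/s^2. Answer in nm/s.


Radius R = 430/2 nm = 2.15e-07 m
Density difference = 5708 - 1038 = 4670 kg/m^3
v = 2 * R^2 * (rho_p - rho_f) * g / (9 * eta)
v = 2 * (2.15e-07)^2 * 4670 * 9.81 / (9 * 0.00101)
v = 4.65939e-07 m/s = 465.9388 nm/s

465.9388


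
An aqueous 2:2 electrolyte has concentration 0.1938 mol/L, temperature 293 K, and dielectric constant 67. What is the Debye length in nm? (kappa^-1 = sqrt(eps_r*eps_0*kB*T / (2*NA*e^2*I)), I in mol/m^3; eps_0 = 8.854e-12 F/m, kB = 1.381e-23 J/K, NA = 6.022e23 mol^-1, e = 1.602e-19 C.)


Ionic strength I = 0.1938 * 2^2 * 1000 = 775.2 mol/m^3
kappa^-1 = sqrt(67 * 8.854e-12 * 1.381e-23 * 293 / (2 * 6.022e23 * (1.602e-19)^2 * 775.2))
kappa^-1 = 0.317 nm

0.317


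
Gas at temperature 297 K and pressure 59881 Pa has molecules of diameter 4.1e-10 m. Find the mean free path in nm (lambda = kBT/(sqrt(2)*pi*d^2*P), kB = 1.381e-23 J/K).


Mean free path: lambda = kB*T / (sqrt(2) * pi * d^2 * P)
lambda = 1.381e-23 * 297 / (sqrt(2) * pi * (4.1e-10)^2 * 59881)
lambda = 9.17125e-08 m
lambda = 91.71 nm

91.71


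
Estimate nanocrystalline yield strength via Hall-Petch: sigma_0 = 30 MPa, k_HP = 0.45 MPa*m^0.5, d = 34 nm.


d = 34 nm = 3.4e-08 m
sqrt(d) = 0.0001843909
Hall-Petch contribution = k / sqrt(d) = 0.45 / 0.0001843909 = 2440.5 MPa
sigma = sigma_0 + k/sqrt(d) = 30 + 2440.5 = 2470.5 MPa

2470.5


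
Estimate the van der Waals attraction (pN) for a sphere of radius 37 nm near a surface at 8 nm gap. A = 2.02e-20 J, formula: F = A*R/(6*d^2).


Convert to SI: R = 37 nm = 3.7e-08 m, d = 8 nm = 8e-09 m
F = A * R / (6 * d^2)
F = 2.02e-20 * 3.7e-08 / (6 * (8e-09)^2)
F = 1.94635e-12 N = 1.946 pN

1.946


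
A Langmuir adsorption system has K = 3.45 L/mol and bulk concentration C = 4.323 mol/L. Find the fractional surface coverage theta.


Langmuir isotherm: theta = K*C / (1 + K*C)
K*C = 3.45 * 4.323 = 14.91435
theta = 14.91435 / (1 + 14.91435) = 14.91435 / 15.91435
theta = 0.9372

0.9372


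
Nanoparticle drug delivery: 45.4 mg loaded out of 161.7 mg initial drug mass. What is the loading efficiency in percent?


Drug loading efficiency = (drug loaded / drug initial) * 100
DLE = 45.4 / 161.7 * 100
DLE = 0.2808 * 100
DLE = 28.08%

28.08


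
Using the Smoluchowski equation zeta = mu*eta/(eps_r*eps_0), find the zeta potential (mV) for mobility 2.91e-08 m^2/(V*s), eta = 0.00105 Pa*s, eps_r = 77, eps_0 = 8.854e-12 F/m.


Smoluchowski equation: zeta = mu * eta / (eps_r * eps_0)
zeta = 2.91e-08 * 0.00105 / (77 * 8.854e-12)
zeta = 0.044818 V = 44.82 mV

44.82


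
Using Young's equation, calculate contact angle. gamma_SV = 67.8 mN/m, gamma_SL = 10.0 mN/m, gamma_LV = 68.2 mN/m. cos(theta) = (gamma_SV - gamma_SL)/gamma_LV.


cos(theta) = (gamma_SV - gamma_SL) / gamma_LV
cos(theta) = (67.8 - 10.0) / 68.2
cos(theta) = 0.847507
theta = arccos(0.847507) = 32.06 degrees

32.06
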